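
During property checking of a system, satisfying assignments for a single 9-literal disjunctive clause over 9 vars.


Step 1: Total=2^9=512
Step 2: Unsat when all 9 false: 2^0=1
Step 3: Sat=512-1=511

511


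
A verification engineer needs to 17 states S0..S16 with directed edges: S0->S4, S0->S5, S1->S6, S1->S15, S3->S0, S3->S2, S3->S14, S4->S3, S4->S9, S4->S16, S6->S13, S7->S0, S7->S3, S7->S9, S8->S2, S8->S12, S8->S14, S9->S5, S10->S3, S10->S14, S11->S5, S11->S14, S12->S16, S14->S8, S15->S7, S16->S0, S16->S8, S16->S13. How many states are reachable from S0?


BFS from S0:
  layer 0: {S0}
  layer 1: {S4, S5}
  layer 2: {S3, S9, S16}
  layer 3: {S2, S8, S13, S14}
  layer 4: {S12}
Reachable set: {S0, S2, S3, S4, S5, S8, S9, S12, S13, S14, S16}
Count = 11

11


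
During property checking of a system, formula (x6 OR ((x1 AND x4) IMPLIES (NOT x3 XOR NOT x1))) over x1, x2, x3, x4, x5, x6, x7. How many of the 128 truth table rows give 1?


Formula: (x6 OR ((x1 AND x4) IMPLIES (NOT x3 XOR NOT x1))) over 7 vars (128 rows)
Evaluate each row (x1, x2, x3, x4, x5, x6, x7 as bits, MSB first):
  row 0 [0000000]: (0 OR ((0 AND 0) IMPLIES (NOT 0 XOR NOT 0))) -> 1
  row 1 [0000001]: (0 OR ((0 AND 0) IMPLIES (NOT 0 XOR NOT 0))) -> 1
  row 2 [0000010]: (1 OR ((0 AND 0) IMPLIES (NOT 0 XOR NOT 0))) -> 1
  row 3 [0000011]: (1 OR ((0 AND 0) IMPLIES (NOT 0 XOR NOT 0))) -> 1
  row 4 [0000100]: (0 OR ((0 AND 0) IMPLIES (NOT 0 XOR NOT 0))) -> 1
  (every remaining row is evaluated the same way; all 128 results are listed next)
Full result column, 8 rows per line (x1,x2,x3,x4 fixed per line; x5,x6,x7 runs 000..111 left to right):
  rows 0-7 [x1,x2,x3,x4=0000]: 11111111  (ones: 8)
  rows 8-15 [x1,x2,x3,x4=0001]: 11111111  (ones: 8)
  rows 16-23 [x1,x2,x3,x4=0010]: 11111111  (ones: 8)
  rows 24-31 [x1,x2,x3,x4=0011]: 11111111  (ones: 8)
  rows 32-39 [x1,x2,x3,x4=0100]: 11111111  (ones: 8)
  rows 40-47 [x1,x2,x3,x4=0101]: 11111111  (ones: 8)
  rows 48-55 [x1,x2,x3,x4=0110]: 11111111  (ones: 8)
  rows 56-63 [x1,x2,x3,x4=0111]: 11111111  (ones: 8)
  rows 64-71 [x1,x2,x3,x4=1000]: 11111111  (ones: 8)
  rows 72-79 [x1,x2,x3,x4=1001]: 11111111  (ones: 8)
  rows 80-87 [x1,x2,x3,x4=1010]: 11111111  (ones: 8)
  rows 88-95 [x1,x2,x3,x4=1011]: 00110011  (ones: 4)
  rows 96-103 [x1,x2,x3,x4=1100]: 11111111  (ones: 8)
  rows 104-111 [x1,x2,x3,x4=1101]: 11111111  (ones: 8)
  rows 112-119 [x1,x2,x3,x4=1110]: 11111111  (ones: 8)
  rows 120-127 [x1,x2,x3,x4=1111]: 00110011  (ones: 4)
Count of 1-rows = 8+8+8+8+8+8+8+8+8+8+8+4+8+8+8+4 = 120

120


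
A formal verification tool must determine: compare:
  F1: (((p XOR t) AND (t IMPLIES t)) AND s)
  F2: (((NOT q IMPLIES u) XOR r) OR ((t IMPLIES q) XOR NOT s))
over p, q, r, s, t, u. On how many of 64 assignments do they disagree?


F1 = (((p XOR t) AND (t IMPLIES t)) AND s)
F2 = (((NOT q IMPLIES u) XOR r) OR ((t IMPLIES q) XOR NOT s))
Evaluate both on each of 64 rows (bits = p,q,r,s,t,u):
  row 0 [000000]: F1=0 F2=0 -> 0
  row 1 [000001]: F1=0 F2=1 (differ) -> 1
  row 2 [000010]: F1=0 F2=1 (differ) -> 1
  row 3 [000011]: F1=0 F2=1 (differ) -> 1
  row 4 [000100]: F1=0 F2=1 (differ) -> 1
  (every remaining row is evaluated the same way; all 64 results are listed next)
Full result column, 8 rows per line (p,q,r fixed per line; s,t,u runs 000..111 left to right):
  rows 0-7 [p,q,r=000]: 01111110  (ones: 6)
  rows 8-15 [p,q,r=001]: 10111101  (ones: 6)
  rows 16-23 [p,q,r=010]: 11111100  (ones: 6)
  rows 24-31 [p,q,r=011]: 00001100  (ones: 2)
  rows 32-39 [p,q,r=100]: 01110001  (ones: 4)
  rows 40-47 [p,q,r=101]: 10110010  (ones: 4)
  rows 48-55 [p,q,r=110]: 11110011  (ones: 6)
  rows 56-63 [p,q,r=111]: 00000011  (ones: 2)
Disagreements = 6+6+6+2+4+4+6+2 = 36

36


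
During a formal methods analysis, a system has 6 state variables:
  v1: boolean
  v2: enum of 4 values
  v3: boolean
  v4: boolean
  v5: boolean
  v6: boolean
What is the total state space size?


State space = product of domain sizes of all variables.
Domain sizes:
  v1 (boolean): 2
  v2 (enum of 4 values): 4
  v3 (boolean): 2
  v4 (boolean): 2
  v5 (boolean): 2
  v6 (boolean): 2
Product = 2 * 4 * 2 * 2 * 2 * 2 = 128

128


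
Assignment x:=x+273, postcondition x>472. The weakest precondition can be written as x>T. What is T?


Formula: wp(x:=E, P) = P[E/x] (substitute E for x in postcondition)
Step 1: Postcondition: x>472
Step 2: Substitute x+273 for x: x+273>472
Step 3: Solve for x: x > 472-273 = 199

199


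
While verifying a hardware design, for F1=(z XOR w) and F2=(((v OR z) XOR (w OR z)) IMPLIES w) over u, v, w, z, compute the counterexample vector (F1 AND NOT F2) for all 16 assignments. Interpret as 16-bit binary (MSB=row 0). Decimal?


F1 = (z XOR w)
F2 = (((v OR z) XOR (w OR z)) IMPLIES w)
Counterexample to F1=>F2 is where F1=1 and F2=0.
Evaluate each row (bits = u,v,w,z, MSB first):
  row 0 [0000]: F1=0 F2=1 -> F1&~F2 -> 0
  row 1 [0001]: F1=1 F2=1 -> F1&~F2 -> 0
  row 2 [0010]: F1=1 F2=1 -> F1&~F2 -> 0
  row 3 [0011]: F1=0 F2=1 -> F1&~F2 -> 0
  row 4 [0100]: F1=0 F2=0 -> F1&~F2 -> 0
  row 5 [0101]: F1=1 F2=1 -> F1&~F2 -> 0
  row 6 [0110]: F1=1 F2=1 -> F1&~F2 -> 0
  row 7 [0111]: F1=0 F2=1 -> F1&~F2 -> 0
  row 8 [1000]: F1=0 F2=1 -> F1&~F2 -> 0
  row 9 [1001]: F1=1 F2=1 -> F1&~F2 -> 0
  row 10 [1010]: F1=1 F2=1 -> F1&~F2 -> 0
  row 11 [1011]: F1=0 F2=1 -> F1&~F2 -> 0
  row 12 [1100]: F1=0 F2=0 -> F1&~F2 -> 0
  row 13 [1101]: F1=1 F2=1 -> F1&~F2 -> 0
  row 14 [1110]: F1=1 F2=1 -> F1&~F2 -> 0
  row 15 [1111]: F1=0 F2=1 -> F1&~F2 -> 0
Full result column, 4 rows per line (u,v fixed per line; w,z runs 00..11 left to right):
  rows 0-3 [u,v=00]: 0000  = hex 0
  rows 4-7 [u,v=01]: 0000  = hex 0
  rows 8-11 [u,v=10]: 0000  = hex 0
  rows 12-15 [u,v=11]: 0000  = hex 0
Counterexample vector (row 0 .. row 15) = 0000000000000000
Output column grouped in 4s = 0000 0000 0000 0000 = 0x0000
Convert to decimal digit by digit (value = value*16 + digit):
  0 -> 0
  0*16 + 0 = 0
  0*16 + 0 = 0
  0*16 + 0 = 0
Decimal = 0

0


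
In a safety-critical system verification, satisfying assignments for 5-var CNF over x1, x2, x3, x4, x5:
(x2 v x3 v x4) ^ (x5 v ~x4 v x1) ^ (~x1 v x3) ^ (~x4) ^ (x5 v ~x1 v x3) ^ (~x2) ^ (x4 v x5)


CNF with 7 clauses over 5 vars (32 assignments).
An assignment satisfies CNF iff every clause has >=1 true literal.
Check each row (bits = x1,x2,x3,x4,x5; clause T/F shown):
  row 0 [00000]: clauses=FTTTTTF -> 0
  row 1 [00001]: clauses=FTTTTTT -> 0
  row 2 [00010]: clauses=TFTFTTT -> 0
  row 3 [00011]: clauses=TTTFTTT -> 0
  row 4 [00100]: clauses=TTTTTTF -> 0
  row 5 [00101]: clauses=TTTTTTT -> 1
  row 6 [00110]: clauses=TFTFTTT -> 0
  row 7 [00111]: clauses=TTTFTTT -> 0
  row 8 [01000]: clauses=TTTTTFF -> 0
  row 9 [01001]: clauses=TTTTTFT -> 0
  row 10 [01010]: clauses=TFTFTFT -> 0
  row 11 [01011]: clauses=TTTFTFT -> 0
  row 12 [01100]: clauses=TTTTTFF -> 0
  row 13 [01101]: clauses=TTTTTFT -> 0
  row 14 [01110]: clauses=TFTFTFT -> 0
  row 15 [01111]: clauses=TTTFTFT -> 0
  row 16 [10000]: clauses=FTFTFTF -> 0
  row 17 [10001]: clauses=FTFTTTT -> 0
  row 18 [10010]: clauses=TTFFFTT -> 0
  row 19 [10011]: clauses=TTFFTTT -> 0
  row 20 [10100]: clauses=TTTTTTF -> 0
  row 21 [10101]: clauses=TTTTTTT -> 1
  row 22 [10110]: clauses=TTTFTTT -> 0
  row 23 [10111]: clauses=TTTFTTT -> 0
  row 24 [11000]: clauses=TTFTFFF -> 0
  row 25 [11001]: clauses=TTFTTFT -> 0
  row 26 [11010]: clauses=TTFFFFT -> 0
  row 27 [11011]: clauses=TTFFTFT -> 0
  row 28 [11100]: clauses=TTTTTFF -> 0
  row 29 [11101]: clauses=TTTTTFT -> 0
  row 30 [11110]: clauses=TTTFTFT -> 0
  row 31 [11111]: clauses=TTTFTFT -> 0
Full result column, 8 rows per line (x1,x2 fixed per line; x3,x4,x5 runs 000..111 left to right):
  rows 0-7 [x1,x2=00]: 00000100  (ones: 1)
  rows 8-15 [x1,x2=01]: 00000000  (ones: 0)
  rows 16-23 [x1,x2=10]: 00000100  (ones: 1)
  rows 24-31 [x1,x2=11]: 00000000  (ones: 0)
Satisfying assignments = 1+0+1+0 = 2

2


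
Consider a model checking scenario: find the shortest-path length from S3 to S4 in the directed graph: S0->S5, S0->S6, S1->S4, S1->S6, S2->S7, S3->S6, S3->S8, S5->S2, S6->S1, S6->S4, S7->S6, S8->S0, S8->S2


BFS layer-by-layer from S3:
  dist 0: {S3}
  dist 1: {S6, S8}
  dist 2: {S0, S1, S2, S4}
  -> S4 reached at distance 2
Shortest path length = 2

2


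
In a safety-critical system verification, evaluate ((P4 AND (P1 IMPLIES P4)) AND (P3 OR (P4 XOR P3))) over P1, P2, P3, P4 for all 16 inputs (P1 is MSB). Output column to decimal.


Formula: ((P4 AND (P1 IMPLIES P4)) AND (P3 OR (P4 XOR P3))) over P1, P2, P3, P4 (16 rows)
Evaluate each row (bits = P1,P2,P3,P4, MSB first):
  row 0 [0000]: ((0 AND (0 IMPLIES 0)) AND (0 OR (0 XOR 0))) -> 0
  row 1 [0001]: ((1 AND (0 IMPLIES 1)) AND (0 OR (1 XOR 0))) -> 1
  row 2 [0010]: ((0 AND (0 IMPLIES 0)) AND (1 OR (0 XOR 1))) -> 0
  row 3 [0011]: ((1 AND (0 IMPLIES 1)) AND (1 OR (1 XOR 1))) -> 1
  row 4 [0100]: ((0 AND (0 IMPLIES 0)) AND (0 OR (0 XOR 0))) -> 0
  row 5 [0101]: ((1 AND (0 IMPLIES 1)) AND (0 OR (1 XOR 0))) -> 1
  row 6 [0110]: ((0 AND (0 IMPLIES 0)) AND (1 OR (0 XOR 1))) -> 0
  row 7 [0111]: ((1 AND (0 IMPLIES 1)) AND (1 OR (1 XOR 1))) -> 1
  row 8 [1000]: ((0 AND (1 IMPLIES 0)) AND (0 OR (0 XOR 0))) -> 0
  row 9 [1001]: ((1 AND (1 IMPLIES 1)) AND (0 OR (1 XOR 0))) -> 1
  row 10 [1010]: ((0 AND (1 IMPLIES 0)) AND (1 OR (0 XOR 1))) -> 0
  row 11 [1011]: ((1 AND (1 IMPLIES 1)) AND (1 OR (1 XOR 1))) -> 1
  row 12 [1100]: ((0 AND (1 IMPLIES 0)) AND (0 OR (0 XOR 0))) -> 0
  row 13 [1101]: ((1 AND (1 IMPLIES 1)) AND (0 OR (1 XOR 0))) -> 1
  row 14 [1110]: ((0 AND (1 IMPLIES 0)) AND (1 OR (0 XOR 1))) -> 0
  row 15 [1111]: ((1 AND (1 IMPLIES 1)) AND (1 OR (1 XOR 1))) -> 1
Full result column, 4 rows per line (P1,P2 fixed per line; P3,P4 runs 00..11 left to right):
  rows 0-3 [P1,P2=00]: 0101  = hex 5
  rows 4-7 [P1,P2=01]: 0101  = hex 5
  rows 8-11 [P1,P2=10]: 0101  = hex 5
  rows 12-15 [P1,P2=11]: 0101  = hex 5
Output column (row 0 .. row 15) = 0101010101010101
Output column grouped in 4s = 0101 0101 0101 0101 = 0x5555
Convert to decimal digit by digit (value = value*16 + digit):
  5 -> 5
  5*16 + 5 = 85
  85*16 + 5 = 1365
  1365*16 + 5 = 21845
Decimal = 21845

21845


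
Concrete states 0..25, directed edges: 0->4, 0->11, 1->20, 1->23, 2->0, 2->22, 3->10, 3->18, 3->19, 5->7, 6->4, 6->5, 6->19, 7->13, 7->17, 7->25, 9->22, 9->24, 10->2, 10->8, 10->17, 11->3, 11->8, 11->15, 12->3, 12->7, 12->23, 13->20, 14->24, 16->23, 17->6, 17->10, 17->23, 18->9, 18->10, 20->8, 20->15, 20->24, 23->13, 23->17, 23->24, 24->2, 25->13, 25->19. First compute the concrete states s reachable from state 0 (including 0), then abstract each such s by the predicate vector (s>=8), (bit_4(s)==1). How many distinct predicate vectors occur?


BFS from 0:
Concrete reachable: {0, 2, 3, 4, 5, 6, 7, 8, 9, 10, 11, 13, 15, 17, 18, 19, 20, 22, 23, 24, 25}
Abstract via predicates (s>=8), (bit_4(s)==1):
  (0,0) <- {0, 2, 3, 4, 5, 6, 7}
  (1,0) <- {8, 9, 10, 11, 13, 15}
  (1,1) <- {17, 18, 19, 20, 22, 23, 24, 25}
Distinct abstract states = 3

3


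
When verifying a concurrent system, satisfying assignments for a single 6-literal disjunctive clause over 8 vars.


Step 1: Total=2^8=256
Step 2: Unsat when all 6 false: 2^2=4
Step 3: Sat=256-4=252

252


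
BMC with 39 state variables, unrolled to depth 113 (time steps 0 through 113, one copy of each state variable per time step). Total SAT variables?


BMC unrolls to depth k, creating one copy of each state var for steps 0..k.
Step count = 113 + 1 = 114 (steps 0 through 113)
Vars per step = 39
Total = 39 * 114 = 4446

4446


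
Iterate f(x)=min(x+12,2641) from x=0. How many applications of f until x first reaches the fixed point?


Step 1: x=0, cap=2641, increment=12
Step 2: x grows by 12 each step until capped at 2641; fixed point is x=2641
Step 3: iterations = ceil(2641/12) = 221

221


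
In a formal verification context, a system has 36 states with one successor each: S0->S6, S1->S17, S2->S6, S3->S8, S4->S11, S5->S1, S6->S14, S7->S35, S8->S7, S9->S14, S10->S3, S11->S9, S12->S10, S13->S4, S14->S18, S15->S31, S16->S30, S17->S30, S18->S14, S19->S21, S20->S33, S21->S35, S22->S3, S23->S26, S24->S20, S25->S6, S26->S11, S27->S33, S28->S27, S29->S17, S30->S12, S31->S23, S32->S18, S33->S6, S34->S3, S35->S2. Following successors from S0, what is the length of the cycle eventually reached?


Trace from S0 until a state repeats:
  S0 -> S6 -> S14 -> S18 -> S14
S14 first seen at step 2, revisited at step 4.
Cycle length = 4 - 2 = 2

2


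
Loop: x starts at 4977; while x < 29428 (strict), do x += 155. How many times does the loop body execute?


Step 1: x goes from 4977 toward 29428 by 155; the body runs while x<29428, so iterations = ceil((bound-start)/step)
Step 2: Distance=24451
Step 3: ceil(24451/155)=158

158


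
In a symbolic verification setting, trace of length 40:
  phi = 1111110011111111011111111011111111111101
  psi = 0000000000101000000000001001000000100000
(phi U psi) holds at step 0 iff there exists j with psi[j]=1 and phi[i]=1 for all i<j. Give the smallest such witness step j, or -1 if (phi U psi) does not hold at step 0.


(phi U psi) at 0: need smallest j with psi[j]=1 and phi[i]=1 for all i in [0,j).
Scan from step 0:
  step 0: phi=1, psi=0 -> continue
  step 1: phi=1, psi=0 -> continue
  step 2: phi=1, psi=0 -> continue
  step 3: phi=1, psi=0 -> continue
  step 6: phi=0 -> phi-prefix broken from here
  step 10: psi=1 but phi already failed -> not a witness
  step 12: psi=1 but phi already failed -> not a witness
  step 24: psi=1 but phi already failed -> not a witness
  step 27: psi=1 but phi already failed -> not a witness
  step 34: psi=1 but phi already failed -> not a witness
  end of trace: no witness -> -1
Witness step = -1

-1


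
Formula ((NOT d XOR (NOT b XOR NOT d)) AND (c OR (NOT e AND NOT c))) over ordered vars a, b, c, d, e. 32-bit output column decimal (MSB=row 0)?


Formula: ((NOT d XOR (NOT b XOR NOT d)) AND (c OR (NOT e AND NOT c))) over a, b, c, d, e (32 rows)
Evaluate each row (bits = a,b,c,d,e, MSB first):
  row 0 [00000]: ((NOT 0 XOR (NOT 0 XOR NOT 0)) AND (0 OR (NOT 0 AND NOT 0))) -> 1
  row 1 [00001]: ((NOT 0 XOR (NOT 0 XOR NOT 0)) AND (0 OR (NOT 1 AND NOT 0))) -> 0
  row 2 [00010]: ((NOT 1 XOR (NOT 0 XOR NOT 1)) AND (0 OR (NOT 0 AND NOT 0))) -> 1
  row 3 [00011]: ((NOT 1 XOR (NOT 0 XOR NOT 1)) AND (0 OR (NOT 1 AND NOT 0))) -> 0
  row 4 [00100]: ((NOT 0 XOR (NOT 0 XOR NOT 0)) AND (1 OR (NOT 0 AND NOT 1))) -> 1
  row 5 [00101]: ((NOT 0 XOR (NOT 0 XOR NOT 0)) AND (1 OR (NOT 1 AND NOT 1))) -> 1
  row 6 [00110]: ((NOT 1 XOR (NOT 0 XOR NOT 1)) AND (1 OR (NOT 0 AND NOT 1))) -> 1
  row 7 [00111]: ((NOT 1 XOR (NOT 0 XOR NOT 1)) AND (1 OR (NOT 1 AND NOT 1))) -> 1
  row 8 [01000]: ((NOT 0 XOR (NOT 1 XOR NOT 0)) AND (0 OR (NOT 0 AND NOT 0))) -> 0
  row 9 [01001]: ((NOT 0 XOR (NOT 1 XOR NOT 0)) AND (0 OR (NOT 1 AND NOT 0))) -> 0
  row 10 [01010]: ((NOT 1 XOR (NOT 1 XOR NOT 1)) AND (0 OR (NOT 0 AND NOT 0))) -> 0
  row 11 [01011]: ((NOT 1 XOR (NOT 1 XOR NOT 1)) AND (0 OR (NOT 1 AND NOT 0))) -> 0
  row 12 [01100]: ((NOT 0 XOR (NOT 1 XOR NOT 0)) AND (1 OR (NOT 0 AND NOT 1))) -> 0
  row 13 [01101]: ((NOT 0 XOR (NOT 1 XOR NOT 0)) AND (1 OR (NOT 1 AND NOT 1))) -> 0
  row 14 [01110]: ((NOT 1 XOR (NOT 1 XOR NOT 1)) AND (1 OR (NOT 0 AND NOT 1))) -> 0
  row 15 [01111]: ((NOT 1 XOR (NOT 1 XOR NOT 1)) AND (1 OR (NOT 1 AND NOT 1))) -> 0
  row 16 [10000]: ((NOT 0 XOR (NOT 0 XOR NOT 0)) AND (0 OR (NOT 0 AND NOT 0))) -> 1
  row 17 [10001]: ((NOT 0 XOR (NOT 0 XOR NOT 0)) AND (0 OR (NOT 1 AND NOT 0))) -> 0
  row 18 [10010]: ((NOT 1 XOR (NOT 0 XOR NOT 1)) AND (0 OR (NOT 0 AND NOT 0))) -> 1
  row 19 [10011]: ((NOT 1 XOR (NOT 0 XOR NOT 1)) AND (0 OR (NOT 1 AND NOT 0))) -> 0
  row 20 [10100]: ((NOT 0 XOR (NOT 0 XOR NOT 0)) AND (1 OR (NOT 0 AND NOT 1))) -> 1
  row 21 [10101]: ((NOT 0 XOR (NOT 0 XOR NOT 0)) AND (1 OR (NOT 1 AND NOT 1))) -> 1
  row 22 [10110]: ((NOT 1 XOR (NOT 0 XOR NOT 1)) AND (1 OR (NOT 0 AND NOT 1))) -> 1
  row 23 [10111]: ((NOT 1 XOR (NOT 0 XOR NOT 1)) AND (1 OR (NOT 1 AND NOT 1))) -> 1
  row 24 [11000]: ((NOT 0 XOR (NOT 1 XOR NOT 0)) AND (0 OR (NOT 0 AND NOT 0))) -> 0
  row 25 [11001]: ((NOT 0 XOR (NOT 1 XOR NOT 0)) AND (0 OR (NOT 1 AND NOT 0))) -> 0
  row 26 [11010]: ((NOT 1 XOR (NOT 1 XOR NOT 1)) AND (0 OR (NOT 0 AND NOT 0))) -> 0
  row 27 [11011]: ((NOT 1 XOR (NOT 1 XOR NOT 1)) AND (0 OR (NOT 1 AND NOT 0))) -> 0
  row 28 [11100]: ((NOT 0 XOR (NOT 1 XOR NOT 0)) AND (1 OR (NOT 0 AND NOT 1))) -> 0
  row 29 [11101]: ((NOT 0 XOR (NOT 1 XOR NOT 0)) AND (1 OR (NOT 1 AND NOT 1))) -> 0
  row 30 [11110]: ((NOT 1 XOR (NOT 1 XOR NOT 1)) AND (1 OR (NOT 0 AND NOT 1))) -> 0
  row 31 [11111]: ((NOT 1 XOR (NOT 1 XOR NOT 1)) AND (1 OR (NOT 1 AND NOT 1))) -> 0
Full result column, 4 rows per line (a,b,c fixed per line; d,e runs 00..11 left to right):
  rows 0-3 [a,b,c=000]: 1010  = hex A
  rows 4-7 [a,b,c=001]: 1111  = hex F
  rows 8-11 [a,b,c=010]: 0000  = hex 0
  rows 12-15 [a,b,c=011]: 0000  = hex 0
  rows 16-19 [a,b,c=100]: 1010  = hex A
  rows 20-23 [a,b,c=101]: 1111  = hex F
  rows 24-27 [a,b,c=110]: 0000  = hex 0
  rows 28-31 [a,b,c=111]: 0000  = hex 0
Output column (row 0 .. row 31) = 10101111000000001010111100000000
Output column grouped in 4s = 1010 1111 0000 0000 1010 1111 0000 0000 = 0xAF00AF00
Convert to decimal digit by digit (value = value*16 + digit):
  A -> 10
  10*16 + 15 (F) = 175
  175*16 + 0 = 2800
  2800*16 + 0 = 44800
  44800*16 + 10 (A) = 716810
  716810*16 + 15 (F) = 11468975
  11468975*16 + 0 = 183503600
  183503600*16 + 0 = 2936057600
Decimal = 2936057600

2936057600


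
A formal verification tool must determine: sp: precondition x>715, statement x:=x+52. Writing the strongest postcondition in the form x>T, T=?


Formula: sp(P, x:=E) = exists old_x. (x = E[old_x/x]) AND P[old_x/x] (old_x is the value of x before the assignment; eliminate old_x by solving x = E[old_x/x] for old_x)
Step 1: Precondition P: x>715, i.e. old_x > 715
Step 2: Assignment gives x = old_x + 52, so old_x = x - 52
Step 3: Substitute into P: x - 52 > 715
Step 4: Simplify: x > 715+52 = 767

767


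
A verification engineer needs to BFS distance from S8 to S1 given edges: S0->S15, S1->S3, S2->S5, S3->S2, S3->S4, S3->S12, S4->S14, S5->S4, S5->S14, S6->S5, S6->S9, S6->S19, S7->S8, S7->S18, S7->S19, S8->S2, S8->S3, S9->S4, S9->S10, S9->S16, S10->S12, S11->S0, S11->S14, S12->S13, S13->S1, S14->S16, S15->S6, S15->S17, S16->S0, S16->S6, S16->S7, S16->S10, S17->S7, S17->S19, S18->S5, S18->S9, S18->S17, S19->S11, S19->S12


BFS layer-by-layer from S8:
  dist 0: {S8}
  dist 1: {S2, S3}
  dist 2: {S4, S5, S12}
  dist 3: {S13, S14}
  dist 4: {S1, S16}
  -> S1 reached at distance 4
Shortest path length = 4

4


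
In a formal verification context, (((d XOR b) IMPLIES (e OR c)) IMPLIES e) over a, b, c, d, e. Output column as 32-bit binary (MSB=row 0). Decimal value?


Formula: (((d XOR b) IMPLIES (e OR c)) IMPLIES e) over a, b, c, d, e (32 rows)
Evaluate each row (bits = a,b,c,d,e, MSB first):
  row 0 [00000]: (((0 XOR 0) IMPLIES (0 OR 0)) IMPLIES 0) -> 0
  row 1 [00001]: (((0 XOR 0) IMPLIES (1 OR 0)) IMPLIES 1) -> 1
  row 2 [00010]: (((1 XOR 0) IMPLIES (0 OR 0)) IMPLIES 0) -> 1
  row 3 [00011]: (((1 XOR 0) IMPLIES (1 OR 0)) IMPLIES 1) -> 1
  row 4 [00100]: (((0 XOR 0) IMPLIES (0 OR 1)) IMPLIES 0) -> 0
  row 5 [00101]: (((0 XOR 0) IMPLIES (1 OR 1)) IMPLIES 1) -> 1
  row 6 [00110]: (((1 XOR 0) IMPLIES (0 OR 1)) IMPLIES 0) -> 0
  row 7 [00111]: (((1 XOR 0) IMPLIES (1 OR 1)) IMPLIES 1) -> 1
  row 8 [01000]: (((0 XOR 1) IMPLIES (0 OR 0)) IMPLIES 0) -> 1
  row 9 [01001]: (((0 XOR 1) IMPLIES (1 OR 0)) IMPLIES 1) -> 1
  row 10 [01010]: (((1 XOR 1) IMPLIES (0 OR 0)) IMPLIES 0) -> 0
  row 11 [01011]: (((1 XOR 1) IMPLIES (1 OR 0)) IMPLIES 1) -> 1
  row 12 [01100]: (((0 XOR 1) IMPLIES (0 OR 1)) IMPLIES 0) -> 0
  row 13 [01101]: (((0 XOR 1) IMPLIES (1 OR 1)) IMPLIES 1) -> 1
  row 14 [01110]: (((1 XOR 1) IMPLIES (0 OR 1)) IMPLIES 0) -> 0
  row 15 [01111]: (((1 XOR 1) IMPLIES (1 OR 1)) IMPLIES 1) -> 1
  row 16 [10000]: (((0 XOR 0) IMPLIES (0 OR 0)) IMPLIES 0) -> 0
  row 17 [10001]: (((0 XOR 0) IMPLIES (1 OR 0)) IMPLIES 1) -> 1
  row 18 [10010]: (((1 XOR 0) IMPLIES (0 OR 0)) IMPLIES 0) -> 1
  row 19 [10011]: (((1 XOR 0) IMPLIES (1 OR 0)) IMPLIES 1) -> 1
  row 20 [10100]: (((0 XOR 0) IMPLIES (0 OR 1)) IMPLIES 0) -> 0
  row 21 [10101]: (((0 XOR 0) IMPLIES (1 OR 1)) IMPLIES 1) -> 1
  row 22 [10110]: (((1 XOR 0) IMPLIES (0 OR 1)) IMPLIES 0) -> 0
  row 23 [10111]: (((1 XOR 0) IMPLIES (1 OR 1)) IMPLIES 1) -> 1
  row 24 [11000]: (((0 XOR 1) IMPLIES (0 OR 0)) IMPLIES 0) -> 1
  row 25 [11001]: (((0 XOR 1) IMPLIES (1 OR 0)) IMPLIES 1) -> 1
  row 26 [11010]: (((1 XOR 1) IMPLIES (0 OR 0)) IMPLIES 0) -> 0
  row 27 [11011]: (((1 XOR 1) IMPLIES (1 OR 0)) IMPLIES 1) -> 1
  row 28 [11100]: (((0 XOR 1) IMPLIES (0 OR 1)) IMPLIES 0) -> 0
  row 29 [11101]: (((0 XOR 1) IMPLIES (1 OR 1)) IMPLIES 1) -> 1
  row 30 [11110]: (((1 XOR 1) IMPLIES (0 OR 1)) IMPLIES 0) -> 0
  row 31 [11111]: (((1 XOR 1) IMPLIES (1 OR 1)) IMPLIES 1) -> 1
Full result column, 4 rows per line (a,b,c fixed per line; d,e runs 00..11 left to right):
  rows 0-3 [a,b,c=000]: 0111  = hex 7
  rows 4-7 [a,b,c=001]: 0101  = hex 5
  rows 8-11 [a,b,c=010]: 1101  = hex D
  rows 12-15 [a,b,c=011]: 0101  = hex 5
  rows 16-19 [a,b,c=100]: 0111  = hex 7
  rows 20-23 [a,b,c=101]: 0101  = hex 5
  rows 24-27 [a,b,c=110]: 1101  = hex D
  rows 28-31 [a,b,c=111]: 0101  = hex 5
Output column (row 0 .. row 31) = 01110101110101010111010111010101
Output column grouped in 4s = 0111 0101 1101 0101 0111 0101 1101 0101 = 0x75D575D5
Convert to decimal digit by digit (value = value*16 + digit):
  7 -> 7
  7*16 + 5 = 117
  117*16 + 13 (D) = 1885
  1885*16 + 5 = 30165
  30165*16 + 7 = 482647
  482647*16 + 5 = 7722357
  7722357*16 + 13 (D) = 123557725
  123557725*16 + 5 = 1976923605
Decimal = 1976923605

1976923605


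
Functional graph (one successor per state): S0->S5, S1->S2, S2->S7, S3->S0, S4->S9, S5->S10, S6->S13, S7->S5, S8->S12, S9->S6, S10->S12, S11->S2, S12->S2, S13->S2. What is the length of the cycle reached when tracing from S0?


Trace from S0 until a state repeats:
  S0 -> S5 -> S10 -> S12 -> S2 -> S7 -> S5
S5 first seen at step 1, revisited at step 6.
Cycle length = 6 - 1 = 5

5


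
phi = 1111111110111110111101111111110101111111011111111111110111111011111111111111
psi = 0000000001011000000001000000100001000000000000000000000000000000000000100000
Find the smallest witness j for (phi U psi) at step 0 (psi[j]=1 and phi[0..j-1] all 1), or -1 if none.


(phi U psi) at 0: need smallest j with psi[j]=1 and phi[i]=1 for all i in [0,j).
Scan from step 0:
  step 0: phi=1, psi=0 -> continue
  step 1: phi=1, psi=0 -> continue
  step 2: phi=1, psi=0 -> continue
  step 3: phi=1, psi=0 -> continue
  step 9: psi=1 and phi held for [0,9) -> witness found
Witness step = 9

9


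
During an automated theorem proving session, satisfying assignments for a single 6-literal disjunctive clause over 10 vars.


Step 1: Total=2^10=1024
Step 2: Unsat when all 6 false: 2^4=16
Step 3: Sat=1024-16=1008

1008


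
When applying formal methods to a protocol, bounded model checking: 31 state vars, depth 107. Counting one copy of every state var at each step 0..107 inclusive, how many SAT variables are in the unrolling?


BMC unrolls to depth k, creating one copy of each state var for steps 0..k.
Step count = 107 + 1 = 108 (steps 0 through 107)
Vars per step = 31
Total = 31 * 108 = 3348

3348


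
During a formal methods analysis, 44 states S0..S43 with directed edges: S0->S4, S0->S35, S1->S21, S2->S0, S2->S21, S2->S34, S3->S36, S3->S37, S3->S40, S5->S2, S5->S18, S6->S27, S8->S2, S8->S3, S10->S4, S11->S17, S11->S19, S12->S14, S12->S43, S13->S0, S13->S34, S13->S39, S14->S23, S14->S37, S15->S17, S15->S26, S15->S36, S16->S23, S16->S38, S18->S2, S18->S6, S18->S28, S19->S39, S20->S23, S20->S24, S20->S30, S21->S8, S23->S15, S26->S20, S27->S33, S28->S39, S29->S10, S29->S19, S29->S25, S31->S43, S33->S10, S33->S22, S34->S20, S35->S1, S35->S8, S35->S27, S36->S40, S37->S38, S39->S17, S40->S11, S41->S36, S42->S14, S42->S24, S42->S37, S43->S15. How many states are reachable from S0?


BFS from S0:
  layer 0: {S0}
  layer 1: {S4, S35}
  layer 2: {S1, S8, S27}
  layer 3: {S2, S3, S21, S33}
  layer 4: {S10, S22, S34, S36, S37, S40}
  layer 5: {S11, S20, S38}
  layer 6: {S17, S19, S23, S24, S30}
  layer 7: {S15, S39}
  layer 8: {S26}
Reachable set: {S0, S1, S2, S3, S4, S8, S10, S11, S15, S17, S19, S20, S21, S22, S23, S24, S26, S27, S30, S33, S34, S35, S36, S37, S38, S39, S40}
Count = 27

27


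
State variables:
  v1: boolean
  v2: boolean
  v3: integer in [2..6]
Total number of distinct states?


State space = product of domain sizes of all variables.
Domain sizes:
  v1 (boolean): 2
  v2 (boolean): 2
  v3 (integer in [2..6]): 5
Product = 2 * 2 * 5 = 20

20


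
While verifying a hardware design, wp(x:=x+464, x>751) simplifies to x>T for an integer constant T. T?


Formula: wp(x:=E, P) = P[E/x] (substitute E for x in postcondition)
Step 1: Postcondition: x>751
Step 2: Substitute x+464 for x: x+464>751
Step 3: Solve for x: x > 751-464 = 287

287


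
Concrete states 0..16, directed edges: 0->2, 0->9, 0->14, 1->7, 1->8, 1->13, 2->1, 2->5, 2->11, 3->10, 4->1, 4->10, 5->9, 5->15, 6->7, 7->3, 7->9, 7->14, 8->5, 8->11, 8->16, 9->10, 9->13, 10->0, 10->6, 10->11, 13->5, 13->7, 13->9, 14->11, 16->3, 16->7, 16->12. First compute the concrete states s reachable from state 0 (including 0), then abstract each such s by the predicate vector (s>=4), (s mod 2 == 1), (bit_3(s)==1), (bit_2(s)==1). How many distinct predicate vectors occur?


BFS from 0:
Concrete reachable: {0, 1, 2, 3, 5, 6, 7, 8, 9, 10, 11, 12, 13, 14, 15, 16}
Abstract via predicates (s>=4), (s mod 2 == 1), (bit_3(s)==1), (bit_2(s)==1):
  (0,0,0,0) <- {0, 2}
  (0,1,0,0) <- {1, 3}
  (1,0,0,0) <- {16}
  (1,0,0,1) <- {6}
  (1,0,1,0) <- {8, 10}
  (1,0,1,1) <- {12, 14}
  (1,1,0,1) <- {5, 7}
  (1,1,1,0) <- {9, 11}
  (1,1,1,1) <- {13, 15}
Distinct abstract states = 9

9


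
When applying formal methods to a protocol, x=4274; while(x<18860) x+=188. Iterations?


Step 1: x goes from 4274 toward 18860 by 188; the body runs while x<18860, so iterations = ceil((bound-start)/step)
Step 2: Distance=14586
Step 3: ceil(14586/188)=78

78


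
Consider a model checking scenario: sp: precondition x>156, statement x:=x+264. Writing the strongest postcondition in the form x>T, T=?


Formula: sp(P, x:=E) = exists old_x. (x = E[old_x/x]) AND P[old_x/x] (old_x is the value of x before the assignment; eliminate old_x by solving x = E[old_x/x] for old_x)
Step 1: Precondition P: x>156, i.e. old_x > 156
Step 2: Assignment gives x = old_x + 264, so old_x = x - 264
Step 3: Substitute into P: x - 264 > 156
Step 4: Simplify: x > 156+264 = 420

420


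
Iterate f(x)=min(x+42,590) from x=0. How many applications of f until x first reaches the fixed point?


Step 1: x=0, cap=590, increment=42
Step 2: x grows by 42 each step until capped at 590; fixed point is x=590
Step 3: iterations = ceil(590/42) = 15

15


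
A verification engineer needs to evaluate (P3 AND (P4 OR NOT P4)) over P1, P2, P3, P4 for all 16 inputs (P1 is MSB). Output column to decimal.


Formula: (P3 AND (P4 OR NOT P4)) over P1, P2, P3, P4 (16 rows)
Evaluate each row (bits = P1,P2,P3,P4, MSB first):
  row 0 [0000]: (0 AND (0 OR NOT 0)) -> 0
  row 1 [0001]: (0 AND (1 OR NOT 1)) -> 0
  row 2 [0010]: (1 AND (0 OR NOT 0)) -> 1
  row 3 [0011]: (1 AND (1 OR NOT 1)) -> 1
  row 4 [0100]: (0 AND (0 OR NOT 0)) -> 0
  row 5 [0101]: (0 AND (1 OR NOT 1)) -> 0
  row 6 [0110]: (1 AND (0 OR NOT 0)) -> 1
  row 7 [0111]: (1 AND (1 OR NOT 1)) -> 1
  row 8 [1000]: (0 AND (0 OR NOT 0)) -> 0
  row 9 [1001]: (0 AND (1 OR NOT 1)) -> 0
  row 10 [1010]: (1 AND (0 OR NOT 0)) -> 1
  row 11 [1011]: (1 AND (1 OR NOT 1)) -> 1
  row 12 [1100]: (0 AND (0 OR NOT 0)) -> 0
  row 13 [1101]: (0 AND (1 OR NOT 1)) -> 0
  row 14 [1110]: (1 AND (0 OR NOT 0)) -> 1
  row 15 [1111]: (1 AND (1 OR NOT 1)) -> 1
Full result column, 4 rows per line (P1,P2 fixed per line; P3,P4 runs 00..11 left to right):
  rows 0-3 [P1,P2=00]: 0011  = hex 3
  rows 4-7 [P1,P2=01]: 0011  = hex 3
  rows 8-11 [P1,P2=10]: 0011  = hex 3
  rows 12-15 [P1,P2=11]: 0011  = hex 3
Output column (row 0 .. row 15) = 0011001100110011
Output column grouped in 4s = 0011 0011 0011 0011 = 0x3333
Convert to decimal digit by digit (value = value*16 + digit):
  3 -> 3
  3*16 + 3 = 51
  51*16 + 3 = 819
  819*16 + 3 = 13107
Decimal = 13107

13107


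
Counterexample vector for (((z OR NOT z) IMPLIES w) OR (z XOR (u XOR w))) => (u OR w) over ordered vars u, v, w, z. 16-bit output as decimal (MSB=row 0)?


F1 = (((z OR NOT z) IMPLIES w) OR (z XOR (u XOR w)))
F2 = (u OR w)
Counterexample to F1=>F2 is where F1=1 and F2=0.
Evaluate each row (bits = u,v,w,z, MSB first):
  row 0 [0000]: F1=0 F2=0 -> F1&~F2 -> 0
  row 1 [0001]: F1=1 F2=0 -> F1&~F2 -> 1
  row 2 [0010]: F1=1 F2=1 -> F1&~F2 -> 0
  row 3 [0011]: F1=1 F2=1 -> F1&~F2 -> 0
  row 4 [0100]: F1=0 F2=0 -> F1&~F2 -> 0
  row 5 [0101]: F1=1 F2=0 -> F1&~F2 -> 1
  row 6 [0110]: F1=1 F2=1 -> F1&~F2 -> 0
  row 7 [0111]: F1=1 F2=1 -> F1&~F2 -> 0
  row 8 [1000]: F1=1 F2=1 -> F1&~F2 -> 0
  row 9 [1001]: F1=0 F2=1 -> F1&~F2 -> 0
  row 10 [1010]: F1=1 F2=1 -> F1&~F2 -> 0
  row 11 [1011]: F1=1 F2=1 -> F1&~F2 -> 0
  row 12 [1100]: F1=1 F2=1 -> F1&~F2 -> 0
  row 13 [1101]: F1=0 F2=1 -> F1&~F2 -> 0
  row 14 [1110]: F1=1 F2=1 -> F1&~F2 -> 0
  row 15 [1111]: F1=1 F2=1 -> F1&~F2 -> 0
Full result column, 4 rows per line (u,v fixed per line; w,z runs 00..11 left to right):
  rows 0-3 [u,v=00]: 0100  = hex 4
  rows 4-7 [u,v=01]: 0100  = hex 4
  rows 8-11 [u,v=10]: 0000  = hex 0
  rows 12-15 [u,v=11]: 0000  = hex 0
Counterexample vector (row 0 .. row 15) = 0100010000000000
Output column grouped in 4s = 0100 0100 0000 0000 = 0x4400
Convert to decimal digit by digit (value = value*16 + digit):
  4 -> 4
  4*16 + 4 = 68
  68*16 + 0 = 1088
  1088*16 + 0 = 17408
Decimal = 17408

17408


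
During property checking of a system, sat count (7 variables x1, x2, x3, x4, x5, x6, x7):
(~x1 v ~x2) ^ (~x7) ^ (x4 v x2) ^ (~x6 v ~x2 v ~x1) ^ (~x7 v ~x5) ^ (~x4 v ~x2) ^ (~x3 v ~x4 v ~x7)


CNF with 7 clauses over 7 vars (128 assignments).
An assignment satisfies CNF iff every clause has >=1 true literal.
Check each row (bits = x1,x2,x3,x4,x5,x6,x7; clause T/F shown):
  row 0 [0000000]: clauses=TTFTTTT -> 0
  row 1 [0000001]: clauses=TFFTTTT -> 0
  row 2 [0000010]: clauses=TTFTTTT -> 0
  row 3 [0000011]: clauses=TFFTTTT -> 0
  row 4 [0000100]: clauses=TTFTTTT -> 0
  (every remaining row is evaluated the same way; all 128 results are listed next)
Full result column, 8 rows per line (x1,x2,x3,x4 fixed per line; x5,x6,x7 runs 000..111 left to right):
  rows 0-7 [x1,x2,x3,x4=0000]: 00000000  (ones: 0)
  rows 8-15 [x1,x2,x3,x4=0001]: 10101010  (ones: 4)
  rows 16-23 [x1,x2,x3,x4=0010]: 00000000  (ones: 0)
  rows 24-31 [x1,x2,x3,x4=0011]: 10101010  (ones: 4)
  rows 32-39 [x1,x2,x3,x4=0100]: 10101010  (ones: 4)
  rows 40-47 [x1,x2,x3,x4=0101]: 00000000  (ones: 0)
  rows 48-55 [x1,x2,x3,x4=0110]: 10101010  (ones: 4)
  rows 56-63 [x1,x2,x3,x4=0111]: 00000000  (ones: 0)
  rows 64-71 [x1,x2,x3,x4=1000]: 00000000  (ones: 0)
  rows 72-79 [x1,x2,x3,x4=1001]: 10101010  (ones: 4)
  rows 80-87 [x1,x2,x3,x4=1010]: 00000000  (ones: 0)
  rows 88-95 [x1,x2,x3,x4=1011]: 10101010  (ones: 4)
  rows 96-103 [x1,x2,x3,x4=1100]: 00000000  (ones: 0)
  rows 104-111 [x1,x2,x3,x4=1101]: 00000000  (ones: 0)
  rows 112-119 [x1,x2,x3,x4=1110]: 00000000  (ones: 0)
  rows 120-127 [x1,x2,x3,x4=1111]: 00000000  (ones: 0)
Satisfying assignments = 0+4+0+4+4+0+4+0+0+4+0+4+0+0+0+0 = 24

24


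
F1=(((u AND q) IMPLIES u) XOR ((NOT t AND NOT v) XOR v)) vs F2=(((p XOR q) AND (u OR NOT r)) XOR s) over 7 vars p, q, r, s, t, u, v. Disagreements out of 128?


F1 = (((u AND q) IMPLIES u) XOR ((NOT t AND NOT v) XOR v))
F2 = (((p XOR q) AND (u OR NOT r)) XOR s)
Evaluate both on each of 128 rows (bits = p,q,r,s,t,u,v):
  row 0 [0000000]: F1=0 F2=0 -> 0
  row 1 [0000001]: F1=0 F2=0 -> 0
  row 2 [0000010]: F1=0 F2=0 -> 0
  row 3 [0000011]: F1=0 F2=0 -> 0
  row 4 [0000100]: F1=1 F2=0 (differ) -> 1
  (every remaining row is evaluated the same way; all 128 results are listed next)
Full result column, 8 rows per line (p,q,r,s fixed per line; t,u,v runs 000..111 left to right):
  rows 0-7 [p,q,r,s=0000]: 00001010  (ones: 2)
  rows 8-15 [p,q,r,s=0001]: 11110101  (ones: 6)
  rows 16-23 [p,q,r,s=0010]: 00001010  (ones: 2)
  rows 24-31 [p,q,r,s=0011]: 11110101  (ones: 6)
  rows 32-39 [p,q,r,s=0100]: 11110101  (ones: 6)
  rows 40-47 [p,q,r,s=0101]: 00001010  (ones: 2)
  rows 48-55 [p,q,r,s=0110]: 00111001  (ones: 4)
  rows 56-63 [p,q,r,s=0111]: 11000110  (ones: 4)
  rows 64-71 [p,q,r,s=1000]: 11110101  (ones: 6)
  rows 72-79 [p,q,r,s=1001]: 00001010  (ones: 2)
  rows 80-87 [p,q,r,s=1010]: 00111001  (ones: 4)
  rows 88-95 [p,q,r,s=1011]: 11000110  (ones: 4)
  rows 96-103 [p,q,r,s=1100]: 00001010  (ones: 2)
  rows 104-111 [p,q,r,s=1101]: 11110101  (ones: 6)
  rows 112-119 [p,q,r,s=1110]: 00001010  (ones: 2)
  rows 120-127 [p,q,r,s=1111]: 11110101  (ones: 6)
Disagreements = 2+6+2+6+6+2+4+4+6+2+4+4+2+6+2+6 = 64

64


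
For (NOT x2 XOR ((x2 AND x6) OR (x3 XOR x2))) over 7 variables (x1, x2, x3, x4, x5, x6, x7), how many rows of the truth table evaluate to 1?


Formula: (NOT x2 XOR ((x2 AND x6) OR (x3 XOR x2))) over 7 vars (128 rows)
Evaluate each row (x1, x2, x3, x4, x5, x6, x7 as bits, MSB first):
  row 0 [0000000]: (NOT 0 XOR ((0 AND 0) OR (0 XOR 0))) -> 1
  row 1 [0000001]: (NOT 0 XOR ((0 AND 0) OR (0 XOR 0))) -> 1
  row 2 [0000010]: (NOT 0 XOR ((0 AND 1) OR (0 XOR 0))) -> 1
  row 3 [0000011]: (NOT 0 XOR ((0 AND 1) OR (0 XOR 0))) -> 1
  row 4 [0000100]: (NOT 0 XOR ((0 AND 0) OR (0 XOR 0))) -> 1
  (every remaining row is evaluated the same way; all 128 results are listed next)
Full result column, 8 rows per line (x1,x2,x3,x4 fixed per line; x5,x6,x7 runs 000..111 left to right):
  rows 0-7 [x1,x2,x3,x4=0000]: 11111111  (ones: 8)
  rows 8-15 [x1,x2,x3,x4=0001]: 11111111  (ones: 8)
  rows 16-23 [x1,x2,x3,x4=0010]: 00000000  (ones: 0)
  rows 24-31 [x1,x2,x3,x4=0011]: 00000000  (ones: 0)
  rows 32-39 [x1,x2,x3,x4=0100]: 11111111  (ones: 8)
  rows 40-47 [x1,x2,x3,x4=0101]: 11111111  (ones: 8)
  rows 48-55 [x1,x2,x3,x4=0110]: 00110011  (ones: 4)
  rows 56-63 [x1,x2,x3,x4=0111]: 00110011  (ones: 4)
  rows 64-71 [x1,x2,x3,x4=1000]: 11111111  (ones: 8)
  rows 72-79 [x1,x2,x3,x4=1001]: 11111111  (ones: 8)
  rows 80-87 [x1,x2,x3,x4=1010]: 00000000  (ones: 0)
  rows 88-95 [x1,x2,x3,x4=1011]: 00000000  (ones: 0)
  rows 96-103 [x1,x2,x3,x4=1100]: 11111111  (ones: 8)
  rows 104-111 [x1,x2,x3,x4=1101]: 11111111  (ones: 8)
  rows 112-119 [x1,x2,x3,x4=1110]: 00110011  (ones: 4)
  rows 120-127 [x1,x2,x3,x4=1111]: 00110011  (ones: 4)
Count of 1-rows = 8+8+0+0+8+8+4+4+8+8+0+0+8+8+4+4 = 80

80


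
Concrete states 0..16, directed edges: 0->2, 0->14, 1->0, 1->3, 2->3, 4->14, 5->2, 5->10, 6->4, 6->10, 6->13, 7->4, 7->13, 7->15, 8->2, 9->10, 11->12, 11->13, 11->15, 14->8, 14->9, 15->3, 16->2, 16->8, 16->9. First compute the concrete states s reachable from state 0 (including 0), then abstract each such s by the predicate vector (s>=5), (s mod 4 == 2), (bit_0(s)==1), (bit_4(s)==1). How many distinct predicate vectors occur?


BFS from 0:
Concrete reachable: {0, 2, 3, 8, 9, 10, 14}
Abstract via predicates (s>=5), (s mod 4 == 2), (bit_0(s)==1), (bit_4(s)==1):
  (0,0,0,0) <- {0}
  (0,0,1,0) <- {3}
  (0,1,0,0) <- {2}
  (1,0,0,0) <- {8}
  (1,0,1,0) <- {9}
  (1,1,0,0) <- {10, 14}
Distinct abstract states = 6

6


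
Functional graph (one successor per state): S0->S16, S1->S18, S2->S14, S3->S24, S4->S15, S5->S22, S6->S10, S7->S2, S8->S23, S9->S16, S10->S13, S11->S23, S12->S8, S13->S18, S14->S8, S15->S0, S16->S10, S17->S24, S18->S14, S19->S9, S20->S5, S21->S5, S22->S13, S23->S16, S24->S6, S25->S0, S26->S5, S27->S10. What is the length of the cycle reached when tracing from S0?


Trace from S0 until a state repeats:
  S0 -> S16 -> S10 -> S13 -> S18 -> S14 -> S8 -> S23 -> S16
S16 first seen at step 1, revisited at step 8.
Cycle length = 8 - 1 = 7

7


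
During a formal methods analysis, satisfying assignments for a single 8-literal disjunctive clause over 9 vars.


Step 1: Total=2^9=512
Step 2: Unsat when all 8 false: 2^1=2
Step 3: Sat=512-2=510

510


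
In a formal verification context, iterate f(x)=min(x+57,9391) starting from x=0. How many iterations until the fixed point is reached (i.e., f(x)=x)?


Step 1: x=0, cap=9391, increment=57
Step 2: x grows by 57 each step until capped at 9391; fixed point is x=9391
Step 3: iterations = ceil(9391/57) = 165

165


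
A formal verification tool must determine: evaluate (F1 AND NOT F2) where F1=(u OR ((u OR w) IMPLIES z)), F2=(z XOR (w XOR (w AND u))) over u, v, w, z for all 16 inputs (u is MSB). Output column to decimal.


F1 = (u OR ((u OR w) IMPLIES z))
F2 = (z XOR (w XOR (w AND u)))
Counterexample to F1=>F2 is where F1=1 and F2=0.
Evaluate each row (bits = u,v,w,z, MSB first):
  row 0 [0000]: F1=1 F2=0 -> F1&~F2 -> 1
  row 1 [0001]: F1=1 F2=1 -> F1&~F2 -> 0
  row 2 [0010]: F1=0 F2=1 -> F1&~F2 -> 0
  row 3 [0011]: F1=1 F2=0 -> F1&~F2 -> 1
  row 4 [0100]: F1=1 F2=0 -> F1&~F2 -> 1
  row 5 [0101]: F1=1 F2=1 -> F1&~F2 -> 0
  row 6 [0110]: F1=0 F2=1 -> F1&~F2 -> 0
  row 7 [0111]: F1=1 F2=0 -> F1&~F2 -> 1
  row 8 [1000]: F1=1 F2=0 -> F1&~F2 -> 1
  row 9 [1001]: F1=1 F2=1 -> F1&~F2 -> 0
  row 10 [1010]: F1=1 F2=0 -> F1&~F2 -> 1
  row 11 [1011]: F1=1 F2=1 -> F1&~F2 -> 0
  row 12 [1100]: F1=1 F2=0 -> F1&~F2 -> 1
  row 13 [1101]: F1=1 F2=1 -> F1&~F2 -> 0
  row 14 [1110]: F1=1 F2=0 -> F1&~F2 -> 1
  row 15 [1111]: F1=1 F2=1 -> F1&~F2 -> 0
Full result column, 4 rows per line (u,v fixed per line; w,z runs 00..11 left to right):
  rows 0-3 [u,v=00]: 1001  = hex 9
  rows 4-7 [u,v=01]: 1001  = hex 9
  rows 8-11 [u,v=10]: 1010  = hex A
  rows 12-15 [u,v=11]: 1010  = hex A
Counterexample vector (row 0 .. row 15) = 1001100110101010
Output column grouped in 4s = 1001 1001 1010 1010 = 0x99AA
Convert to decimal digit by digit (value = value*16 + digit):
  9 -> 9
  9*16 + 9 = 153
  153*16 + 10 (A) = 2458
  2458*16 + 10 (A) = 39338
Decimal = 39338

39338


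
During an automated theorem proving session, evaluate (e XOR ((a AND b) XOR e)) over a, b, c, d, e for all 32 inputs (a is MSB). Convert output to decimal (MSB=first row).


Formula: (e XOR ((a AND b) XOR e)) over a, b, c, d, e (32 rows)
Evaluate each row (bits = a,b,c,d,e, MSB first):
  row 0 [00000]: (0 XOR ((0 AND 0) XOR 0)) -> 0
  row 1 [00001]: (1 XOR ((0 AND 0) XOR 1)) -> 0
  row 2 [00010]: (0 XOR ((0 AND 0) XOR 0)) -> 0
  row 3 [00011]: (1 XOR ((0 AND 0) XOR 1)) -> 0
  row 4 [00100]: (0 XOR ((0 AND 0) XOR 0)) -> 0
  row 5 [00101]: (1 XOR ((0 AND 0) XOR 1)) -> 0
  row 6 [00110]: (0 XOR ((0 AND 0) XOR 0)) -> 0
  row 7 [00111]: (1 XOR ((0 AND 0) XOR 1)) -> 0
  row 8 [01000]: (0 XOR ((0 AND 1) XOR 0)) -> 0
  row 9 [01001]: (1 XOR ((0 AND 1) XOR 1)) -> 0
  row 10 [01010]: (0 XOR ((0 AND 1) XOR 0)) -> 0
  row 11 [01011]: (1 XOR ((0 AND 1) XOR 1)) -> 0
  row 12 [01100]: (0 XOR ((0 AND 1) XOR 0)) -> 0
  row 13 [01101]: (1 XOR ((0 AND 1) XOR 1)) -> 0
  row 14 [01110]: (0 XOR ((0 AND 1) XOR 0)) -> 0
  row 15 [01111]: (1 XOR ((0 AND 1) XOR 1)) -> 0
  row 16 [10000]: (0 XOR ((1 AND 0) XOR 0)) -> 0
  row 17 [10001]: (1 XOR ((1 AND 0) XOR 1)) -> 0
  row 18 [10010]: (0 XOR ((1 AND 0) XOR 0)) -> 0
  row 19 [10011]: (1 XOR ((1 AND 0) XOR 1)) -> 0
  row 20 [10100]: (0 XOR ((1 AND 0) XOR 0)) -> 0
  row 21 [10101]: (1 XOR ((1 AND 0) XOR 1)) -> 0
  row 22 [10110]: (0 XOR ((1 AND 0) XOR 0)) -> 0
  row 23 [10111]: (1 XOR ((1 AND 0) XOR 1)) -> 0
  row 24 [11000]: (0 XOR ((1 AND 1) XOR 0)) -> 1
  row 25 [11001]: (1 XOR ((1 AND 1) XOR 1)) -> 1
  row 26 [11010]: (0 XOR ((1 AND 1) XOR 0)) -> 1
  row 27 [11011]: (1 XOR ((1 AND 1) XOR 1)) -> 1
  row 28 [11100]: (0 XOR ((1 AND 1) XOR 0)) -> 1
  row 29 [11101]: (1 XOR ((1 AND 1) XOR 1)) -> 1
  row 30 [11110]: (0 XOR ((1 AND 1) XOR 0)) -> 1
  row 31 [11111]: (1 XOR ((1 AND 1) XOR 1)) -> 1
Full result column, 4 rows per line (a,b,c fixed per line; d,e runs 00..11 left to right):
  rows 0-3 [a,b,c=000]: 0000  = hex 0
  rows 4-7 [a,b,c=001]: 0000  = hex 0
  rows 8-11 [a,b,c=010]: 0000  = hex 0
  rows 12-15 [a,b,c=011]: 0000  = hex 0
  rows 16-19 [a,b,c=100]: 0000  = hex 0
  rows 20-23 [a,b,c=101]: 0000  = hex 0
  rows 24-27 [a,b,c=110]: 1111  = hex F
  rows 28-31 [a,b,c=111]: 1111  = hex F
Output column (row 0 .. row 31) = 00000000000000000000000011111111
Output column grouped in 4s = 0000 0000 0000 0000 0000 0000 1111 1111 = 0x000000FF
Convert to decimal digit by digit (value = value*16 + digit):
  0 -> 0
  0*16 + 0 = 0
  0*16 + 0 = 0
  0*16 + 0 = 0
  0*16 + 0 = 0
  0*16 + 0 = 0
  0*16 + 15 (F) = 15
  15*16 + 15 (F) = 255
Decimal = 255

255
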